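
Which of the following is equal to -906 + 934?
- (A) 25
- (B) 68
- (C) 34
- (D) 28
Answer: D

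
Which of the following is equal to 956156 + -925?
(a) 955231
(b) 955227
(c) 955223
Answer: a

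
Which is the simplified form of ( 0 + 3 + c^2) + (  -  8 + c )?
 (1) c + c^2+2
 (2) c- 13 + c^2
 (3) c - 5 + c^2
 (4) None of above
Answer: 3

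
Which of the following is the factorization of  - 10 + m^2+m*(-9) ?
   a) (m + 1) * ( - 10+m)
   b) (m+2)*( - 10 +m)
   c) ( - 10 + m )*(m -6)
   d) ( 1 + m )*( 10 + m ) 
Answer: a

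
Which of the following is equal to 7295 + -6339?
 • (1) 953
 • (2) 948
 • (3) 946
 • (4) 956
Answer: 4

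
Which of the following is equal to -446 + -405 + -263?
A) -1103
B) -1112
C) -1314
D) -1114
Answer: D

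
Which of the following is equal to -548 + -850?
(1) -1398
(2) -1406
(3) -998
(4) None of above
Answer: 1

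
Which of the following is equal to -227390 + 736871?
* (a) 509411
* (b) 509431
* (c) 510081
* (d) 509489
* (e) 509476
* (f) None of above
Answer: f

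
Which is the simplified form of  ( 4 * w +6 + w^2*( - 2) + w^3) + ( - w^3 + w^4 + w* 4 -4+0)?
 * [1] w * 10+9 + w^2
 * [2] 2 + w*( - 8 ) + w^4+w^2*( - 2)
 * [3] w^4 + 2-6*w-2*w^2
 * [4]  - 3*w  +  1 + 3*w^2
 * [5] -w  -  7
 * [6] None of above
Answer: 6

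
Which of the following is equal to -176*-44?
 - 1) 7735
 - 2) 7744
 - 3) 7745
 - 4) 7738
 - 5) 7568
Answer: 2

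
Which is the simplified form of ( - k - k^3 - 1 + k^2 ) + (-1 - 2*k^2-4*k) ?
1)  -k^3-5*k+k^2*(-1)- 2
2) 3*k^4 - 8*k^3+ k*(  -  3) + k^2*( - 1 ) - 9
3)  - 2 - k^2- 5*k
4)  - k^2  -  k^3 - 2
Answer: 1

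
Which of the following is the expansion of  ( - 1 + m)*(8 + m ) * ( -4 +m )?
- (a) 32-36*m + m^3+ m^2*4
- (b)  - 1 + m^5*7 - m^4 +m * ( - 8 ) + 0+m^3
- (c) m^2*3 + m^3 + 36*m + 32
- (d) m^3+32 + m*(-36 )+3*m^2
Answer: d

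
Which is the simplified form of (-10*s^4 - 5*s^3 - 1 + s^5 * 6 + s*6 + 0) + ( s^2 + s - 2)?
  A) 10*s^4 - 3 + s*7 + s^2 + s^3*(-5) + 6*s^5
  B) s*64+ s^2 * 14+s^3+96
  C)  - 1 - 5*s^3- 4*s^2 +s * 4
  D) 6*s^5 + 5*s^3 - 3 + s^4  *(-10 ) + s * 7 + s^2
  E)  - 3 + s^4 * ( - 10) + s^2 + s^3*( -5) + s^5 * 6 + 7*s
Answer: E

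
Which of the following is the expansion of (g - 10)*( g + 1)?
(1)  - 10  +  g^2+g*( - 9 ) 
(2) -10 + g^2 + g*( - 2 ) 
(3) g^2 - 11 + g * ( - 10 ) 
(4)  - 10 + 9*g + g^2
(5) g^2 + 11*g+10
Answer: 1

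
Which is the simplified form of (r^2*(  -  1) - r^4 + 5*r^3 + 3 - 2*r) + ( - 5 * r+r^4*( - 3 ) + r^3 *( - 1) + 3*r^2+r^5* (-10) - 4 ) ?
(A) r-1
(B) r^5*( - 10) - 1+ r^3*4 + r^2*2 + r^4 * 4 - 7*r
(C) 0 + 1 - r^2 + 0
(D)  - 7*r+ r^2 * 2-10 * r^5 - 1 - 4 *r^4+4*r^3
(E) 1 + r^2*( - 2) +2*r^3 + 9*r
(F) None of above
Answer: D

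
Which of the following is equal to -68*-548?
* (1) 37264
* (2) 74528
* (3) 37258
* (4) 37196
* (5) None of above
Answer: 1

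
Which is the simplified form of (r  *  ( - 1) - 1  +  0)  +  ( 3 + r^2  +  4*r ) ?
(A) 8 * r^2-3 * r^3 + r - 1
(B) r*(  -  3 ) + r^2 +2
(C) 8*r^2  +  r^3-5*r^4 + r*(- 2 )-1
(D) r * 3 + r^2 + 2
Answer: D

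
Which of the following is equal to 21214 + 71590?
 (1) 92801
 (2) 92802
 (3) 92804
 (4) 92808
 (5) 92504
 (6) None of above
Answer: 3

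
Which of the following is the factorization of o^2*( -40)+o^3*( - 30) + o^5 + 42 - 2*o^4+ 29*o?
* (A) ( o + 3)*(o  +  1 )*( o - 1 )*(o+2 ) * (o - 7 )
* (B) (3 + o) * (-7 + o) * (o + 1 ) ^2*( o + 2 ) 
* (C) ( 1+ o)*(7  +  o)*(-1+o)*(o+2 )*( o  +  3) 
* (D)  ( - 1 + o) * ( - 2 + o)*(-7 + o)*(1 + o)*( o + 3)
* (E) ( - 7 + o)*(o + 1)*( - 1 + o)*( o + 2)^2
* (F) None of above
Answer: A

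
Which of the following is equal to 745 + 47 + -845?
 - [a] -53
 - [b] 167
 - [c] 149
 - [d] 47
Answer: a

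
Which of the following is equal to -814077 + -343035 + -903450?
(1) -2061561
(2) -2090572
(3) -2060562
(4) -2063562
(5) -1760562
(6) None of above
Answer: 3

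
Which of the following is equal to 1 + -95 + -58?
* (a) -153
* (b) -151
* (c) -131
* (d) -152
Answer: d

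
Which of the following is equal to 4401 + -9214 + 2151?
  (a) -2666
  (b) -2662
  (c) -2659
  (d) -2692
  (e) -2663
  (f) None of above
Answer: b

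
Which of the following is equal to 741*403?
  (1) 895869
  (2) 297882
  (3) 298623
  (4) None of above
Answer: 3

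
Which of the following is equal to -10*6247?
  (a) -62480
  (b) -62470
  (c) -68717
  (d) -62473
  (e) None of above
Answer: b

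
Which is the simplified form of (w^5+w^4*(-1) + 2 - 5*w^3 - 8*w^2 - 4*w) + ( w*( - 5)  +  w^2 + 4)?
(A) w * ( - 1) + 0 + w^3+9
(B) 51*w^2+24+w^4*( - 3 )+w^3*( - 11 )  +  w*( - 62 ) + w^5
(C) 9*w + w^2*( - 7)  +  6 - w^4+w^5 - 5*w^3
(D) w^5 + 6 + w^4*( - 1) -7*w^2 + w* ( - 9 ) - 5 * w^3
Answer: D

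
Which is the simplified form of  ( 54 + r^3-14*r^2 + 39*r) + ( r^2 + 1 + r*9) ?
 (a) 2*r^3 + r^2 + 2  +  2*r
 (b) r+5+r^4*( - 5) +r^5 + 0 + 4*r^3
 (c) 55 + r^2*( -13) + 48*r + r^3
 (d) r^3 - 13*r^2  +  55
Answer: c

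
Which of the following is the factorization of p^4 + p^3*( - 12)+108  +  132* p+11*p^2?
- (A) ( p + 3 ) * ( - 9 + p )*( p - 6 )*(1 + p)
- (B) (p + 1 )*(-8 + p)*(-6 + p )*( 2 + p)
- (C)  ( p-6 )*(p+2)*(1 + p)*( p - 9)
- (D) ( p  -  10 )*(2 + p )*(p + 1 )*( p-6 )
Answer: C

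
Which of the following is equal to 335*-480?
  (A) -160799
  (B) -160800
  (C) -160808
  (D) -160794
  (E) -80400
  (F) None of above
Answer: B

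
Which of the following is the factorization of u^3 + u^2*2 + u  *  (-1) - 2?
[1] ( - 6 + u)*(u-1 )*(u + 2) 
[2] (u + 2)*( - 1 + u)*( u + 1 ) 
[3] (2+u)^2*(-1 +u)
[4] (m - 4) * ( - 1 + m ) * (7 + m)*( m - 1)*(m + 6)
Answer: 2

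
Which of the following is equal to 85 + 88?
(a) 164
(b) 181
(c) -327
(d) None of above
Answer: d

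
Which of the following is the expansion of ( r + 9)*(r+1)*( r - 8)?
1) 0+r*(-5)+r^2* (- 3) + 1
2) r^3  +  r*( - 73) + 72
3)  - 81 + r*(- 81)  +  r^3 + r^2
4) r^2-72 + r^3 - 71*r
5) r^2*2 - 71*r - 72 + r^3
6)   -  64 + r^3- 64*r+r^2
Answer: 5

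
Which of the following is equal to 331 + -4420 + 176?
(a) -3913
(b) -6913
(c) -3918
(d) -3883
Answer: a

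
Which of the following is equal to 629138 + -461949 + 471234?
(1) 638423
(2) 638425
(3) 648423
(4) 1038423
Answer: 1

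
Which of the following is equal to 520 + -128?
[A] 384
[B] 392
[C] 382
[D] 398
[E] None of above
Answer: B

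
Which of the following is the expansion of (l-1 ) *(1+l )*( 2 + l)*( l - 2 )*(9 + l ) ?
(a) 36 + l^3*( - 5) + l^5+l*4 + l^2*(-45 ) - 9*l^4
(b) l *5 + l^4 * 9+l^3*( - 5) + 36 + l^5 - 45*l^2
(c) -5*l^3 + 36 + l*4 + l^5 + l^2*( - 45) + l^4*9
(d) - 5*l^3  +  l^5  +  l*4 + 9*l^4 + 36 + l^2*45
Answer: c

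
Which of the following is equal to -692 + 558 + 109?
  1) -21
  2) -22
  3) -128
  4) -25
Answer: 4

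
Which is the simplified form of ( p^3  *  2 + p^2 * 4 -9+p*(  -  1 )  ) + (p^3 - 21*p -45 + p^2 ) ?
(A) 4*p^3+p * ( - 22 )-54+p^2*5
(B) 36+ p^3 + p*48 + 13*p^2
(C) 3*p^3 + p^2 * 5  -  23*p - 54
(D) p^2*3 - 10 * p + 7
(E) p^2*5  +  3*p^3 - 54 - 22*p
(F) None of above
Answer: E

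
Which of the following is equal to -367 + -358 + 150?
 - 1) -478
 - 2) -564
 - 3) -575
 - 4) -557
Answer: 3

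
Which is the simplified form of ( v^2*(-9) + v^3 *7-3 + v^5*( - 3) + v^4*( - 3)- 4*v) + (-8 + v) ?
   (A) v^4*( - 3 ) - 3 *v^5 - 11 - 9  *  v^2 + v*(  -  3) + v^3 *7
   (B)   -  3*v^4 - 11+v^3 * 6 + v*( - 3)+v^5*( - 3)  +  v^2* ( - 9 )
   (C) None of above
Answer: A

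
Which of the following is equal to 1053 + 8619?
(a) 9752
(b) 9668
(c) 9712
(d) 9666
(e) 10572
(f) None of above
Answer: f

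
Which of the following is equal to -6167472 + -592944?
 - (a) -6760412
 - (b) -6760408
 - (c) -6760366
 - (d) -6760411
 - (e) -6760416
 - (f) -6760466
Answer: e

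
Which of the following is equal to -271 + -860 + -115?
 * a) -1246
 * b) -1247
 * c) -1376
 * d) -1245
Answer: a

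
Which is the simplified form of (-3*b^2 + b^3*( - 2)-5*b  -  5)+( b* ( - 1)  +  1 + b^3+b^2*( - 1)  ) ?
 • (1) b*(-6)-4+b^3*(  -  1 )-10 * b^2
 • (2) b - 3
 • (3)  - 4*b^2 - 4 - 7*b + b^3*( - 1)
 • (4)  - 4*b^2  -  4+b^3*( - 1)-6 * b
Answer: 4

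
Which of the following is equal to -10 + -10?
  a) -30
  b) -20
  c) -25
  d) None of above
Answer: b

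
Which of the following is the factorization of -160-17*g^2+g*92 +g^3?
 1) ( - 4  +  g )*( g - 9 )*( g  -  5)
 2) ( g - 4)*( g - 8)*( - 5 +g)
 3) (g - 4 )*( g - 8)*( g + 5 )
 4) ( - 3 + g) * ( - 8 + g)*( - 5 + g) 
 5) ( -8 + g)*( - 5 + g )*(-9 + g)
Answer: 2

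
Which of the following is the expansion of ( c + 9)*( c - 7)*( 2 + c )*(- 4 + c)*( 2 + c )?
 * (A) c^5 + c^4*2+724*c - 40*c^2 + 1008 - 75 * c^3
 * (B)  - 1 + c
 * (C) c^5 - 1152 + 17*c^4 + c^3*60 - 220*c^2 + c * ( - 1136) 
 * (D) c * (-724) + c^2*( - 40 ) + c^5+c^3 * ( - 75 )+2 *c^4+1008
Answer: A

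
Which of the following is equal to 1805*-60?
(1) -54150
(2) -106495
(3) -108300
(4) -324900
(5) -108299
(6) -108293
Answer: 3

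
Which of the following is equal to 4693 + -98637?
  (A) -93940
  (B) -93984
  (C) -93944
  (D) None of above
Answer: C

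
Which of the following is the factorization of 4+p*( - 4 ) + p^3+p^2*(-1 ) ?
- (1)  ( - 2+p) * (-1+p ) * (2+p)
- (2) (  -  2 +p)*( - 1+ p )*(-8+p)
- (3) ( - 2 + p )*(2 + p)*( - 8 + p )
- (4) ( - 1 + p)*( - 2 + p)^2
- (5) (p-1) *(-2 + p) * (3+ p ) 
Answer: 1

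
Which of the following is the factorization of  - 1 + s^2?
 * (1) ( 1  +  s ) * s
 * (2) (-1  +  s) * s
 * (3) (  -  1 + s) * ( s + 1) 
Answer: 3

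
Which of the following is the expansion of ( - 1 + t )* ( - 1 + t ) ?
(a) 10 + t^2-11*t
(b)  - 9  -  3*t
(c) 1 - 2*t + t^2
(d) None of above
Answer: c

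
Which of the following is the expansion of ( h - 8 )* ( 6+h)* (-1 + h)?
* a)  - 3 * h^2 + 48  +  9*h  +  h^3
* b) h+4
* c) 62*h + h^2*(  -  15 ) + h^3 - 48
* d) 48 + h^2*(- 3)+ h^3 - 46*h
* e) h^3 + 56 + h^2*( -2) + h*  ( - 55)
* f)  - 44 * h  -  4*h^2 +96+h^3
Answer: d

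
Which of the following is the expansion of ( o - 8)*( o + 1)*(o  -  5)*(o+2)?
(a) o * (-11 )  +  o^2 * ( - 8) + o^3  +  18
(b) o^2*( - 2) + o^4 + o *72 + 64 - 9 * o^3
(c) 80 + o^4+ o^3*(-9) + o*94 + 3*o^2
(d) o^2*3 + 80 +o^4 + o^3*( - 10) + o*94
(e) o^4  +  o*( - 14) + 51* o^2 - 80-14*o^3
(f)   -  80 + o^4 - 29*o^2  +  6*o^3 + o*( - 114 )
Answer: d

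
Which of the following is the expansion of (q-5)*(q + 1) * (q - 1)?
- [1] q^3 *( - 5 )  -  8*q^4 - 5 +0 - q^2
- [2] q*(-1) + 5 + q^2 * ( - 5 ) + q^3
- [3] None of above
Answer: 2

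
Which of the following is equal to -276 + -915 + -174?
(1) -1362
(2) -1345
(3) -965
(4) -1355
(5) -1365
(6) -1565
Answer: 5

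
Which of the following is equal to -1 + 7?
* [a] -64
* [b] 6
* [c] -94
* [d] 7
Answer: b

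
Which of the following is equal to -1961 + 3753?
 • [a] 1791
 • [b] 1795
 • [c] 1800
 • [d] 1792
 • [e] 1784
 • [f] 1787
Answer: d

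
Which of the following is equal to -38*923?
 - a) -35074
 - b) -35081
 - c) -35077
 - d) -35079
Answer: a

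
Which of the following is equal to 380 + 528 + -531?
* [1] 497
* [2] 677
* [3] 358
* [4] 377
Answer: 4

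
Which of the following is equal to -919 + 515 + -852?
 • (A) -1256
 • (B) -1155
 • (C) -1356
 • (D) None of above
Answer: A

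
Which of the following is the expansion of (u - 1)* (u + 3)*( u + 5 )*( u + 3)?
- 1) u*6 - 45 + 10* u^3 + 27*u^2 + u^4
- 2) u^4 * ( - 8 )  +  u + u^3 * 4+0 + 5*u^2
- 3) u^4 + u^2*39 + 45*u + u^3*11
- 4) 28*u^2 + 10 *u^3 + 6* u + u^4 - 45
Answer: 4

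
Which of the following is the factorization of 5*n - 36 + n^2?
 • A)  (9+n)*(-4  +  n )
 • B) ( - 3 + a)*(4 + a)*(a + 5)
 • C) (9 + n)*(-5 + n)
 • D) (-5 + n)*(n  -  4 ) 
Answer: A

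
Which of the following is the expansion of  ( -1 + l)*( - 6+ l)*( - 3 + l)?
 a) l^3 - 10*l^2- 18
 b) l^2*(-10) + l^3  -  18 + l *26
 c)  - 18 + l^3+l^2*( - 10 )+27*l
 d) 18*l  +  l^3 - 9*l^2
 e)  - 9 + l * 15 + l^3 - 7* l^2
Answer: c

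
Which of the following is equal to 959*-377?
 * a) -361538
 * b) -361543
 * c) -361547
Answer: b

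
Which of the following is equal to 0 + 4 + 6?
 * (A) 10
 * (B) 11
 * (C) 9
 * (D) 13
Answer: A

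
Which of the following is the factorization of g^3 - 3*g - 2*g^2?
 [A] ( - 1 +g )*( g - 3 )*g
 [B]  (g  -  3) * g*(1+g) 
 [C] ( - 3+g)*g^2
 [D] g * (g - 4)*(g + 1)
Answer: B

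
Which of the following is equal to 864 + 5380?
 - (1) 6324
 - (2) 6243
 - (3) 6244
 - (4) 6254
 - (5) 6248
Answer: 3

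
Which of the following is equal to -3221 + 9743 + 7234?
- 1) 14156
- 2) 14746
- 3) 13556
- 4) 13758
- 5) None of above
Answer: 5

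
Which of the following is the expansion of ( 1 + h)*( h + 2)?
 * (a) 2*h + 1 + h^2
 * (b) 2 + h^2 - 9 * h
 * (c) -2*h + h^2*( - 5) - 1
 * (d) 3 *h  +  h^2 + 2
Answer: d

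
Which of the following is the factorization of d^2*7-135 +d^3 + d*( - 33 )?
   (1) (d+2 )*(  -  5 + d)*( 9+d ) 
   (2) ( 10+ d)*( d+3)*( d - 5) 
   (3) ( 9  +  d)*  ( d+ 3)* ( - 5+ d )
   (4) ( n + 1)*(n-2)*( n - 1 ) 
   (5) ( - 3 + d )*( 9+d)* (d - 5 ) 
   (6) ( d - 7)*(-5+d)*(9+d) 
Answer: 3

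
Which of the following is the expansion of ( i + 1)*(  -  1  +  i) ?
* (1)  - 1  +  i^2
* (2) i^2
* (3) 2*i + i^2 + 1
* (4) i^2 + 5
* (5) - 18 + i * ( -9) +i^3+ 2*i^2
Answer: 1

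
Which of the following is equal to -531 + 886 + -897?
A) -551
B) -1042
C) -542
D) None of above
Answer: C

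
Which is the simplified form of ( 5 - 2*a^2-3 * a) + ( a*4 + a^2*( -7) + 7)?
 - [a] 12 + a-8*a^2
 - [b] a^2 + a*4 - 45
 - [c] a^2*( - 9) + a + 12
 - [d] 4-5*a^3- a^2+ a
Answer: c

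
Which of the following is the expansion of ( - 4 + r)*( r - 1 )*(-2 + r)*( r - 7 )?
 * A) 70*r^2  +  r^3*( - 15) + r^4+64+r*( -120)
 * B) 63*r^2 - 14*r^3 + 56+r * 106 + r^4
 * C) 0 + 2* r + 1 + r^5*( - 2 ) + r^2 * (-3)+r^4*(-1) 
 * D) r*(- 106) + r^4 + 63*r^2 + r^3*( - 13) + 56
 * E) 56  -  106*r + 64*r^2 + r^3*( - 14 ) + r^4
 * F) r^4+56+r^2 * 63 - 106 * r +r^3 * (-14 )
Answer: F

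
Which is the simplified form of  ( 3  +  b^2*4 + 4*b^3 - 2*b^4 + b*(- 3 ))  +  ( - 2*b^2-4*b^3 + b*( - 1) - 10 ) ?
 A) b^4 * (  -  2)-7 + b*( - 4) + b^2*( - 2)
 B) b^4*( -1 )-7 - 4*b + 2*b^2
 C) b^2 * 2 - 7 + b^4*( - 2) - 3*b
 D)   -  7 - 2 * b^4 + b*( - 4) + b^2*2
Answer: D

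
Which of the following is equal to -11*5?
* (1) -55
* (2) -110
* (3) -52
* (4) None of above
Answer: 1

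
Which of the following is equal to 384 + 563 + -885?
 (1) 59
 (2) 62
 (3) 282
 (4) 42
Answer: 2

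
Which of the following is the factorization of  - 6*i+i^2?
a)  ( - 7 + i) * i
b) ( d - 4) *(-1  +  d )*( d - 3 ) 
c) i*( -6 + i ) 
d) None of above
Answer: c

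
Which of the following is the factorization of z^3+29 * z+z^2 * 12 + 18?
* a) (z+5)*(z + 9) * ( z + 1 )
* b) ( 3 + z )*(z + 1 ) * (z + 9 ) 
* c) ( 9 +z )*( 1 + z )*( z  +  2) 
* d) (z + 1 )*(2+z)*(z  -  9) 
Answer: c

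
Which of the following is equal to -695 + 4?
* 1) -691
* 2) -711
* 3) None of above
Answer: 1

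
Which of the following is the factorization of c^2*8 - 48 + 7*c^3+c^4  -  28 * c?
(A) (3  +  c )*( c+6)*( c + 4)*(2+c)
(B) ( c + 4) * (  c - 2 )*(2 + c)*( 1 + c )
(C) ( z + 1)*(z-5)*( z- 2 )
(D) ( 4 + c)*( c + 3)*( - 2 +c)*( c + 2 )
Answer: D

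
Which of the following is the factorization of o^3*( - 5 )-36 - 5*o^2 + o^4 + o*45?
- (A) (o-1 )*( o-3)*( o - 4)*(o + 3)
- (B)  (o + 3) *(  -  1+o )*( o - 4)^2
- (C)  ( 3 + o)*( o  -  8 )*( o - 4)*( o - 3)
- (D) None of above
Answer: A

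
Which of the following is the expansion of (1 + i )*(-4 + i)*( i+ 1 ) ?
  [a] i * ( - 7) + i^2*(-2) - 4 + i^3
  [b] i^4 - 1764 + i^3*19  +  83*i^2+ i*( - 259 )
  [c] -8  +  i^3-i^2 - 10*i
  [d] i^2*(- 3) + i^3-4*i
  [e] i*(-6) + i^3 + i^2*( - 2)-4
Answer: a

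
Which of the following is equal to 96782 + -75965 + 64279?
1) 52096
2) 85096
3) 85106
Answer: 2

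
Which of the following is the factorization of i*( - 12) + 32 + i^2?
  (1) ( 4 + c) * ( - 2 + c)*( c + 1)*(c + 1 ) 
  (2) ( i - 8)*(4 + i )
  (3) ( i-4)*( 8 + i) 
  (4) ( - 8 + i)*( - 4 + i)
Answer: 4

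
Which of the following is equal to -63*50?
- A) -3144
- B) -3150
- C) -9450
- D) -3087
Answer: B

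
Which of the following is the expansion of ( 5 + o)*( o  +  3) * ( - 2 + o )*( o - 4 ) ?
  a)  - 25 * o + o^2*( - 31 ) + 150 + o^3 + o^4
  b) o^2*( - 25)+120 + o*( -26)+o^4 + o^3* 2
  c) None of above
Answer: b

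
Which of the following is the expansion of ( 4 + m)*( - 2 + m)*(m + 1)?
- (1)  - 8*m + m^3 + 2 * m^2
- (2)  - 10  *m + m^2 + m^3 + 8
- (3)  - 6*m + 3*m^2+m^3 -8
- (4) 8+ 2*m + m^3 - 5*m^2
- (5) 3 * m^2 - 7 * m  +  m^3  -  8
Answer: 3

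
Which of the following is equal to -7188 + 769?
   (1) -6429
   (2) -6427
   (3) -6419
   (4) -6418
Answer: 3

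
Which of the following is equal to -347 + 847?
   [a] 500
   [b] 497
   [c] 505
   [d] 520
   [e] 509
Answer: a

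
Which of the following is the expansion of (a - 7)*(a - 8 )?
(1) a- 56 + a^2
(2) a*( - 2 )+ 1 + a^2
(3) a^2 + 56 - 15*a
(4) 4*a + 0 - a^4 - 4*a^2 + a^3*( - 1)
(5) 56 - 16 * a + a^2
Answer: 3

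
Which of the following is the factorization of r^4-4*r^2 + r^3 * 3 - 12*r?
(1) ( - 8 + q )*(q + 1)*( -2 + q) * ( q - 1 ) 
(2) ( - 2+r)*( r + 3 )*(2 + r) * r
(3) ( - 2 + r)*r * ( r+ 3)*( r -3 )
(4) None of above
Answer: 2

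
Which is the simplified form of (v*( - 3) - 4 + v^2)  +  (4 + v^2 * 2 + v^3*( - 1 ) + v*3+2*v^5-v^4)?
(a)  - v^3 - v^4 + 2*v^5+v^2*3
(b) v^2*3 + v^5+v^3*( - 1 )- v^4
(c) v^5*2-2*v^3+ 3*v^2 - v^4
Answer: a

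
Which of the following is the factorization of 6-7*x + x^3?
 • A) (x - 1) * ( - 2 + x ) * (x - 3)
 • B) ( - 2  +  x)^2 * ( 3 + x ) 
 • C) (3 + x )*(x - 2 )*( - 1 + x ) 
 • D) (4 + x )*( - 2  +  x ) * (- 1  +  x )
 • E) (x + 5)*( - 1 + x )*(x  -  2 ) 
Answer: C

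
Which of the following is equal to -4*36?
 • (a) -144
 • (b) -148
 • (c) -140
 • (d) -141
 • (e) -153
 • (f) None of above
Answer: a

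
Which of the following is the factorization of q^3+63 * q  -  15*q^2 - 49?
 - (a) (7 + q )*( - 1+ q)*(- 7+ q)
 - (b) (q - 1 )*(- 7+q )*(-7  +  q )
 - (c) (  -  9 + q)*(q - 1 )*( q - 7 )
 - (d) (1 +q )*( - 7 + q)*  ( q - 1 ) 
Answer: b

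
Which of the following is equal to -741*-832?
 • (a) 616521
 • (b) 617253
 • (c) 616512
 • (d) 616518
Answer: c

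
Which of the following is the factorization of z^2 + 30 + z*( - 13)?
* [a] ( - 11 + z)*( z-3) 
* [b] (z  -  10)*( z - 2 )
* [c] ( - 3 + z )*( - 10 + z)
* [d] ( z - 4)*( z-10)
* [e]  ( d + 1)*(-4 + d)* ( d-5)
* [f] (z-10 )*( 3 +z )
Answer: c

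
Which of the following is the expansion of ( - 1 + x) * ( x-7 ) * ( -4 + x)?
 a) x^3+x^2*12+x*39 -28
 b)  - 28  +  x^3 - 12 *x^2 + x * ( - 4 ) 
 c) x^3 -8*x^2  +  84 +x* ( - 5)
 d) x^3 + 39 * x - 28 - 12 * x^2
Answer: d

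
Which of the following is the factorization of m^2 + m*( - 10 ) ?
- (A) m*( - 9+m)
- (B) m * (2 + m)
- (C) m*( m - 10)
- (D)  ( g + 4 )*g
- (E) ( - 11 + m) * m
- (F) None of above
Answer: C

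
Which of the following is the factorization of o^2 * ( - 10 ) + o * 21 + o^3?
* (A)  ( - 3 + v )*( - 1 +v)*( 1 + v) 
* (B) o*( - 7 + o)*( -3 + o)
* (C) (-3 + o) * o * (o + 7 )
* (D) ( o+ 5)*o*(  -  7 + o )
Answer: B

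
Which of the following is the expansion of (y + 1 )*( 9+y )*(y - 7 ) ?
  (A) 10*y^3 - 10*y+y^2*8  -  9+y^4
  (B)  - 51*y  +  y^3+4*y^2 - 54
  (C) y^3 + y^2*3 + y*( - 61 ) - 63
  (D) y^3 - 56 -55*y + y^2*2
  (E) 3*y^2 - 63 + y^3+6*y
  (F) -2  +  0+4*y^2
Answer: C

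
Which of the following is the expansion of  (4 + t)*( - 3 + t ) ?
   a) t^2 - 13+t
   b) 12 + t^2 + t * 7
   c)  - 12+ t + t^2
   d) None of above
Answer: c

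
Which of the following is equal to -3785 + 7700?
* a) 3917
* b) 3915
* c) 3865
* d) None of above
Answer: b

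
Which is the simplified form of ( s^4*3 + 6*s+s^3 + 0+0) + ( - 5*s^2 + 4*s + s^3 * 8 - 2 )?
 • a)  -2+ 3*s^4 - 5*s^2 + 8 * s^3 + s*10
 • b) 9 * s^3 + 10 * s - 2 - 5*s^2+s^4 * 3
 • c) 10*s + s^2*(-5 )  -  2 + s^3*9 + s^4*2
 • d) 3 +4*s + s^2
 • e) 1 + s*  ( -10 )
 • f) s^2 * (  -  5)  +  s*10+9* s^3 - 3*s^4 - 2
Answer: b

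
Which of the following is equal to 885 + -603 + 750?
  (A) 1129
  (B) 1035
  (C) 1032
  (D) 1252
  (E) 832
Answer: C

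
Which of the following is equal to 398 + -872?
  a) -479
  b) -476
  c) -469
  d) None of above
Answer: d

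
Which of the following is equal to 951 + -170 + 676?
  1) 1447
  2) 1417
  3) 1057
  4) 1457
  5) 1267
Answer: 4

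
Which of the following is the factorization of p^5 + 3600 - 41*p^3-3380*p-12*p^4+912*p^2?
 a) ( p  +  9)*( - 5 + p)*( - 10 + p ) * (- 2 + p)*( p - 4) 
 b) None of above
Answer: a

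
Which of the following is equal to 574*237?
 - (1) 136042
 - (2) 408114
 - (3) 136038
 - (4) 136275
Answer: 3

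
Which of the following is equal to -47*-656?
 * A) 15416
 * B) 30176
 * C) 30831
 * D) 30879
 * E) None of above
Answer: E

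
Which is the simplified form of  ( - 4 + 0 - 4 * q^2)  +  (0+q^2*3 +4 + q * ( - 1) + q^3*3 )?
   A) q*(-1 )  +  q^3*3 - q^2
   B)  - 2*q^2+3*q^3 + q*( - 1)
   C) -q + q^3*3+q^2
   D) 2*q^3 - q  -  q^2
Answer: A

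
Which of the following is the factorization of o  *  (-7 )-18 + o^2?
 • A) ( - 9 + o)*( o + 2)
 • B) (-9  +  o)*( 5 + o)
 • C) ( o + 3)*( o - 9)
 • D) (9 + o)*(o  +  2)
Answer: A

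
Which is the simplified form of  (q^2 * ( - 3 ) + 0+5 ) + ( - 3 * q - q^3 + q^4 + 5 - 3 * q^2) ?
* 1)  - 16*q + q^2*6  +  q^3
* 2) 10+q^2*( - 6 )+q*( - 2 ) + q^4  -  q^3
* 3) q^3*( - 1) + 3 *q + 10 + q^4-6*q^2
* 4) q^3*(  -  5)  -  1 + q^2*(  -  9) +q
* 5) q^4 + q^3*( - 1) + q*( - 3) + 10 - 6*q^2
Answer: 5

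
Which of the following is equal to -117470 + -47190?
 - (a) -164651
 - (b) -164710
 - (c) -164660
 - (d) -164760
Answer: c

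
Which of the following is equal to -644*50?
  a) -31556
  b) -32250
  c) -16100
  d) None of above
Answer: d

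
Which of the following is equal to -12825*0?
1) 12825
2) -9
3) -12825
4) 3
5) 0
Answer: 5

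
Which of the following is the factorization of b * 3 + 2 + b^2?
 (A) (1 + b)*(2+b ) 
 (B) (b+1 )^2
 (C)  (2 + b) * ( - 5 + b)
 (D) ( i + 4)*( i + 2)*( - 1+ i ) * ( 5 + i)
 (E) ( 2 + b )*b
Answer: A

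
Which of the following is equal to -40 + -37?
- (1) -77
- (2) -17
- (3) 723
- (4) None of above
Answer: 1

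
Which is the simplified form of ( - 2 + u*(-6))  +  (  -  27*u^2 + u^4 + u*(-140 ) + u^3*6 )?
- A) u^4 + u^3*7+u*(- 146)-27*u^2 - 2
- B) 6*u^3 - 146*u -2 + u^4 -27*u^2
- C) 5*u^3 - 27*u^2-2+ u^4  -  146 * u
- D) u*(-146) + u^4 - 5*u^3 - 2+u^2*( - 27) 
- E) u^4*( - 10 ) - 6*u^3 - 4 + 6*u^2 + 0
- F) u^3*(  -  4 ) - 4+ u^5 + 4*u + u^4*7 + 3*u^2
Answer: B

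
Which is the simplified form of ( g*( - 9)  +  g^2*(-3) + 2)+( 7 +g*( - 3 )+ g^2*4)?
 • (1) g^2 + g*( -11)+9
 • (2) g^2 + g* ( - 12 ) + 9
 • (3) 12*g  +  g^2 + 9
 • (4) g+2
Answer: 2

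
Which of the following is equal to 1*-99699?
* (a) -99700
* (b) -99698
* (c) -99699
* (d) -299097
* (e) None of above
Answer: c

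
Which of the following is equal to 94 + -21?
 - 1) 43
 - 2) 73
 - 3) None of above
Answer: 2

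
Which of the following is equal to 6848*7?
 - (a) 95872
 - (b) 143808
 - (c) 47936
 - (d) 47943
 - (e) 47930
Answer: c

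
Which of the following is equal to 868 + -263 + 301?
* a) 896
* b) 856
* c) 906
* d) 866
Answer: c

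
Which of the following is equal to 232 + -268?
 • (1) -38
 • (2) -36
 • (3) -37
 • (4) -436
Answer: 2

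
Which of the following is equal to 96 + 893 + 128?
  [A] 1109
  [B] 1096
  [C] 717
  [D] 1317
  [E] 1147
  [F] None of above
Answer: F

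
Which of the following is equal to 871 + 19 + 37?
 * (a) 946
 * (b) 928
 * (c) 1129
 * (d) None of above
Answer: d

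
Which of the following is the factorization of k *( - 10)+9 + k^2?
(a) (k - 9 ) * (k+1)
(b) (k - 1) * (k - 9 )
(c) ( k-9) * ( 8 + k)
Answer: b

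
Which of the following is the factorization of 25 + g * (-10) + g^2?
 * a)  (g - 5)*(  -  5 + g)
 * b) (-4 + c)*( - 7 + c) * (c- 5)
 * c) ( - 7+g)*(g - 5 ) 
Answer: a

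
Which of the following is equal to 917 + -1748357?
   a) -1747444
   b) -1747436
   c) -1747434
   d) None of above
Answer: d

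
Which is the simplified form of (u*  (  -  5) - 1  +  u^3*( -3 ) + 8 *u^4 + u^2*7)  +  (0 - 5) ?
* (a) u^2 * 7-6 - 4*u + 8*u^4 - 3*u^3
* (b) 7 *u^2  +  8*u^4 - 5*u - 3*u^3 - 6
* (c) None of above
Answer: b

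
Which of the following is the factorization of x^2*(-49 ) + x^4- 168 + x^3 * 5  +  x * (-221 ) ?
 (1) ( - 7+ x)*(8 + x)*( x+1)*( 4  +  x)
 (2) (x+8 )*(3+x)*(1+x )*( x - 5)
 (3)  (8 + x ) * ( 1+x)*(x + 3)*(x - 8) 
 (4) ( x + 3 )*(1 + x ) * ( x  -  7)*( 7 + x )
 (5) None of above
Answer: 5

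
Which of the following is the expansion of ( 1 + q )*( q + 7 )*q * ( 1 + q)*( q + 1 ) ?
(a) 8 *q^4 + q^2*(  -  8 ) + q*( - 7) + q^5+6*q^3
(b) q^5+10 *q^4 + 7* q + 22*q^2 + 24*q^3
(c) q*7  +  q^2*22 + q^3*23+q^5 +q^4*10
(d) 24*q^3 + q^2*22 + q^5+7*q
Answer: b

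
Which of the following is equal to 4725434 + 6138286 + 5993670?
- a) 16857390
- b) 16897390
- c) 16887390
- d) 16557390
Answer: a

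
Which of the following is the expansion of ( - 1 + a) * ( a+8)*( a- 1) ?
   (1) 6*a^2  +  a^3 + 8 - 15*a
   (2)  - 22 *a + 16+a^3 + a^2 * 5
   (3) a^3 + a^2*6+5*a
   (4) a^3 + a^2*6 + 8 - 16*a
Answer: 1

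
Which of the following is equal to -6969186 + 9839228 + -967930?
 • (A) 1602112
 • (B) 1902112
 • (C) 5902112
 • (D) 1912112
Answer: B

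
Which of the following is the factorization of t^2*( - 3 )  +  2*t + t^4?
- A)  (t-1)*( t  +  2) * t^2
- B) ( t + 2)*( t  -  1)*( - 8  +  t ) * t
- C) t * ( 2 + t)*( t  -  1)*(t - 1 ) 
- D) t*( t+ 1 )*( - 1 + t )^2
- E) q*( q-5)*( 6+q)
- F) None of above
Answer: C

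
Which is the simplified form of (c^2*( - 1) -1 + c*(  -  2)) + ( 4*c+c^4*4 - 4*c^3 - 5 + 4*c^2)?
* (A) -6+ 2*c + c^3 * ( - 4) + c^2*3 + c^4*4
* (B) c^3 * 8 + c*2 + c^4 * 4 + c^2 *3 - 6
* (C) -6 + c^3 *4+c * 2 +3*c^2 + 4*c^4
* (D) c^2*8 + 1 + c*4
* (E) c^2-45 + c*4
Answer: A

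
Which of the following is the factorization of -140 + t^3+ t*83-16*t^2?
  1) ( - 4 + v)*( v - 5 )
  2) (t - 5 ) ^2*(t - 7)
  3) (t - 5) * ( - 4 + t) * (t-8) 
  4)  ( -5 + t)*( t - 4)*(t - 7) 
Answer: 4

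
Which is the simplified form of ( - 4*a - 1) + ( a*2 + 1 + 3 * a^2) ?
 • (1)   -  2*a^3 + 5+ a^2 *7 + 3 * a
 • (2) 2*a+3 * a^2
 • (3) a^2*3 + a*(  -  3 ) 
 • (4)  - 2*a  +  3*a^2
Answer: 4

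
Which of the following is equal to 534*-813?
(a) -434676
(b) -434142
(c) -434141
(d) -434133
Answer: b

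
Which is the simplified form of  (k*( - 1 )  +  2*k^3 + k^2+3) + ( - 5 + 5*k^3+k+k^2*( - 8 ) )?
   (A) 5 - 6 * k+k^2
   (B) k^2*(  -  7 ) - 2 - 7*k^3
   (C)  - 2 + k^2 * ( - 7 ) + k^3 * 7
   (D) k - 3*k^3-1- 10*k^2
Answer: C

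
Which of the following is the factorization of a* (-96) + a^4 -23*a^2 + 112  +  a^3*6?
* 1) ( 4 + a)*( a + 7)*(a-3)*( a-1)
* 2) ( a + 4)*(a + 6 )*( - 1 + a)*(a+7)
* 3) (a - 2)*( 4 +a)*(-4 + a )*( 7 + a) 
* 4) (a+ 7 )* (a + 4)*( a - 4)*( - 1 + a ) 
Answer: 4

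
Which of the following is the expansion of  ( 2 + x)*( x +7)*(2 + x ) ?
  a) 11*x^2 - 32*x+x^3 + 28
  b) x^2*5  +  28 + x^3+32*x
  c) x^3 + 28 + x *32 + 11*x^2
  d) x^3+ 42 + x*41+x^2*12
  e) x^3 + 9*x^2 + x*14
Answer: c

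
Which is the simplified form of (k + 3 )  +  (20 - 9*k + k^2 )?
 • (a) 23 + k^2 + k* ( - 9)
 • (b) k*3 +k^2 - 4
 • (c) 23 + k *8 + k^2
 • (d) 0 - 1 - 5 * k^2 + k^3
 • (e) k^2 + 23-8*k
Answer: e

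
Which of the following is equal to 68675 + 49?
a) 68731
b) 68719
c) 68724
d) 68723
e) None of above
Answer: c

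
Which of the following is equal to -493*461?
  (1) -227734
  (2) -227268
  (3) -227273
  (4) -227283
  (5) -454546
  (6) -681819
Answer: 3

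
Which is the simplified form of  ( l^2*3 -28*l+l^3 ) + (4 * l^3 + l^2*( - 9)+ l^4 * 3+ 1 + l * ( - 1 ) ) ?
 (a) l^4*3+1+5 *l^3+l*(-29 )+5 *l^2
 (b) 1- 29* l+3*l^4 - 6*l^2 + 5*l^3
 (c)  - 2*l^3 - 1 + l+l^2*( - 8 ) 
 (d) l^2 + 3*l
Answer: b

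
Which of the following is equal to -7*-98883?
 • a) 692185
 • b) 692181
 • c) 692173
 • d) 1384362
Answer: b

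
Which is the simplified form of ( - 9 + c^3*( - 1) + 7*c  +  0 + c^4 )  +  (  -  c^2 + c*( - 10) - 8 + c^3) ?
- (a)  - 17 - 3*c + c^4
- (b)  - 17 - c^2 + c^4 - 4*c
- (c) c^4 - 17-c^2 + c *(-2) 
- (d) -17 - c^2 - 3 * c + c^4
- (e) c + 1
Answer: d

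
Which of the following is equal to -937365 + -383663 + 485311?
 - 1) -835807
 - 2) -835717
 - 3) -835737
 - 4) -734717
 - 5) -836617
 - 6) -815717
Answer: 2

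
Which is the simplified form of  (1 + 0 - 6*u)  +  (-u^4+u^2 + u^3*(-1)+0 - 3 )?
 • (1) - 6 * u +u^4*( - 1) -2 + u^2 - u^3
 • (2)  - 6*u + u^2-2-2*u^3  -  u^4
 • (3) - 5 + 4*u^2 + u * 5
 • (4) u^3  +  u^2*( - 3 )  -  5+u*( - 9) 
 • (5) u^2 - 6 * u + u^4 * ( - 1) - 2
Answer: 1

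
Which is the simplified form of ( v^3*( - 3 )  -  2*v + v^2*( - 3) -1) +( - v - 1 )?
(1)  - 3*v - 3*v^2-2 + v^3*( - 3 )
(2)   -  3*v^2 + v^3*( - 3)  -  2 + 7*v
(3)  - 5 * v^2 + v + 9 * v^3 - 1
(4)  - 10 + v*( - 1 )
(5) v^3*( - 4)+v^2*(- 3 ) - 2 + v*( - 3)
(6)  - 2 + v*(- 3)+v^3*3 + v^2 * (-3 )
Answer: 1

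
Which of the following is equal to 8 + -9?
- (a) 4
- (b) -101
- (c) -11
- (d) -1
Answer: d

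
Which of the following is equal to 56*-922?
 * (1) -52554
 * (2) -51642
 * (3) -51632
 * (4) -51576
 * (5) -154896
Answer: 3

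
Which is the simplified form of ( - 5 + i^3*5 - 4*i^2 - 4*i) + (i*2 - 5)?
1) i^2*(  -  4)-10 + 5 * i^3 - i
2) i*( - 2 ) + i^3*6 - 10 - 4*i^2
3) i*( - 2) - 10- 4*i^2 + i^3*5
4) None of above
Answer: 3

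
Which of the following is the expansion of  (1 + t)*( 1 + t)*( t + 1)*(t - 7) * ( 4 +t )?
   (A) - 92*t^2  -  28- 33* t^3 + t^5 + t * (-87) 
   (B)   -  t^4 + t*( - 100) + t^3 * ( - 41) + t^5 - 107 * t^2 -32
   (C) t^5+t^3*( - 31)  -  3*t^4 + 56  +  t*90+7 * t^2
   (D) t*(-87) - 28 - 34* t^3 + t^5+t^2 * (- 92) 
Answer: D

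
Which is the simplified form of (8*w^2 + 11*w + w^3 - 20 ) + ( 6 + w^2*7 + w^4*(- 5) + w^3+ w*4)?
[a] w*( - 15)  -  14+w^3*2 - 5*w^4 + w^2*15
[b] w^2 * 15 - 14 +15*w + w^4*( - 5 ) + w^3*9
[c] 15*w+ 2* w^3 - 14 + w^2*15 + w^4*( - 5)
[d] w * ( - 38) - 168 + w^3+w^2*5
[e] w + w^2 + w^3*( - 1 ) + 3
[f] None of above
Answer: c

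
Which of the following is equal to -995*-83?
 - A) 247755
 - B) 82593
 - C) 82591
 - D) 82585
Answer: D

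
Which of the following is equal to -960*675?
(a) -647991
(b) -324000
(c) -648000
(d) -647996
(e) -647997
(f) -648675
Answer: c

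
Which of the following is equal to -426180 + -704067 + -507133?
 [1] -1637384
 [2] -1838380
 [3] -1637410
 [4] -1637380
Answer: 4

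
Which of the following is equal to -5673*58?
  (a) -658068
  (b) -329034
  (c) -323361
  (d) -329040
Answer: b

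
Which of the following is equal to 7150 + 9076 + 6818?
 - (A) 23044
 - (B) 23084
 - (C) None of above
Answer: A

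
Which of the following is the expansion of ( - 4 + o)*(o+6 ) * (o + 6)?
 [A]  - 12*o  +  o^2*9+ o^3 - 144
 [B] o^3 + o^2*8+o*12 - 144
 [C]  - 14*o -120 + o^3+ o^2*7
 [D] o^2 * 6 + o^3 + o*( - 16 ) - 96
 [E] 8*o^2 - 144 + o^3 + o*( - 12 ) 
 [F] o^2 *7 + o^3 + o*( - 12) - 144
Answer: E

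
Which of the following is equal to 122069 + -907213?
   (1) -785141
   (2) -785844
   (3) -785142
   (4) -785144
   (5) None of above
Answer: 4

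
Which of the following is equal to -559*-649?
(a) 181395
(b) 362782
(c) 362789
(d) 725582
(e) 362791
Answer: e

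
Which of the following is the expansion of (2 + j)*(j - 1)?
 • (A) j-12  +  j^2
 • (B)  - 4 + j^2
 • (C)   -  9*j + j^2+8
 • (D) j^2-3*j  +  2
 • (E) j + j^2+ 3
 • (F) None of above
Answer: F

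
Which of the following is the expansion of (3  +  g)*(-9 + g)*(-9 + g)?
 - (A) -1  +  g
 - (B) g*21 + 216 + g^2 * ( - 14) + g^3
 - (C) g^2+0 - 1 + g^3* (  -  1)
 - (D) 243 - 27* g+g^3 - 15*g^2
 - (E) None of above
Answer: E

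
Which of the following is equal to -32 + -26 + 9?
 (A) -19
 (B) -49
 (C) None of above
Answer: B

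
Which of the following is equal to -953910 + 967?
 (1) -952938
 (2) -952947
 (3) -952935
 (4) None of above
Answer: 4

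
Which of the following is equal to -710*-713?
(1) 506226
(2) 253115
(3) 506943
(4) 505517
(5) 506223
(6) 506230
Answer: 6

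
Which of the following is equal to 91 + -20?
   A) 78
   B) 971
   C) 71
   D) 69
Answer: C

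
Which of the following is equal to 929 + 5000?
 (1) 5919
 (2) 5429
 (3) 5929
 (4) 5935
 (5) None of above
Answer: 3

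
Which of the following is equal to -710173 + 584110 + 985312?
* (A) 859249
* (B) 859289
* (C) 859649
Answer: A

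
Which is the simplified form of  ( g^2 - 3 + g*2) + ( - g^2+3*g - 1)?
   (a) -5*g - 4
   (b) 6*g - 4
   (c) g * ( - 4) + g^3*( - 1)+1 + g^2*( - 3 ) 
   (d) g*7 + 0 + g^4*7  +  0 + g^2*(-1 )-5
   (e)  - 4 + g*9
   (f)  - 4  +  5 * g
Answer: f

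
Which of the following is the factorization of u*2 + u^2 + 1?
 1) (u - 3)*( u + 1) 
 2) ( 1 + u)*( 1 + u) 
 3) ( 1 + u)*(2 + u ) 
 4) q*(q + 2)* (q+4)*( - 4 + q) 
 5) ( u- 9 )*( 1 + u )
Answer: 2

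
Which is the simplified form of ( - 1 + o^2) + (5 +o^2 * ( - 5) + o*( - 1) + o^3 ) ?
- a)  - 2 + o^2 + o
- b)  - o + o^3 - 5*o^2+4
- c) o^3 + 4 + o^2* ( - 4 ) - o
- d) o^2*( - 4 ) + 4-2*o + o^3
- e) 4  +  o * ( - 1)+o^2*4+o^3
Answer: c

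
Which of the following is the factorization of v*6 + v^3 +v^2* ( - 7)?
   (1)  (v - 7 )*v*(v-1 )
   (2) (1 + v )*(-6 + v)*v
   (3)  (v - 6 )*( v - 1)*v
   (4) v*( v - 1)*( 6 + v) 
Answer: 3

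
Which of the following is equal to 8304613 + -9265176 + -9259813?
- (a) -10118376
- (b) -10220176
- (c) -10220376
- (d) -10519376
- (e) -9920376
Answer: c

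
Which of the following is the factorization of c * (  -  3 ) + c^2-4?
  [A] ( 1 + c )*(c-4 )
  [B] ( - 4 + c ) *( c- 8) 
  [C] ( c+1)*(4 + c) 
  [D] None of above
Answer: A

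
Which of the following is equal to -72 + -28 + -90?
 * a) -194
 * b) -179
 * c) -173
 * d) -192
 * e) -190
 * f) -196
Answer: e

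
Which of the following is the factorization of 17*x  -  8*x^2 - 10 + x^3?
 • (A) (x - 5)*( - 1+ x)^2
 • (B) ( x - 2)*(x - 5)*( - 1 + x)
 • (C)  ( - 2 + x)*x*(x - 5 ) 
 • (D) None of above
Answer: B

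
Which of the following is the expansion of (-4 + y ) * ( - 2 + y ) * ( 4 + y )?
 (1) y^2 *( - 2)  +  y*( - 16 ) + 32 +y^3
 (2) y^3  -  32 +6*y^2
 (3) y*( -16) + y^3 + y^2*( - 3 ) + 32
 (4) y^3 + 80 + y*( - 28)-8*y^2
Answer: 1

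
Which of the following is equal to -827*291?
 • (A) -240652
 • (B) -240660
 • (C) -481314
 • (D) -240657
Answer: D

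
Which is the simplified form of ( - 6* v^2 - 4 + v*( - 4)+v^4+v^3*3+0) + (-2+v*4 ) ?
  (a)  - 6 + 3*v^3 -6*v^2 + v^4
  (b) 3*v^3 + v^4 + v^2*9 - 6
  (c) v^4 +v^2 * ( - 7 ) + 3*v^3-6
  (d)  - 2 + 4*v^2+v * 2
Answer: a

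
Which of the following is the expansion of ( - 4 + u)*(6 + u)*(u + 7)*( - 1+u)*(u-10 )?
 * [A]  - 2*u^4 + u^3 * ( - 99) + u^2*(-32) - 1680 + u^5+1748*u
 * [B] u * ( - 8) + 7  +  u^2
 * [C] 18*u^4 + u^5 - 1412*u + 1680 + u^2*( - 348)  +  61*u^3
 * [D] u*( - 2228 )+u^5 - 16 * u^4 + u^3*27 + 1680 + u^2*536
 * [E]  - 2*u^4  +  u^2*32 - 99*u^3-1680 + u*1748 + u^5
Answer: E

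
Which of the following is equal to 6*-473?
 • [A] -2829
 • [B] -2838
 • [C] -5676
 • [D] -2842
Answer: B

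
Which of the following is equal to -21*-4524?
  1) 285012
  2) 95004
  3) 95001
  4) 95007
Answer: 2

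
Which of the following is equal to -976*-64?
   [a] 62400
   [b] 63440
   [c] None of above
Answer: c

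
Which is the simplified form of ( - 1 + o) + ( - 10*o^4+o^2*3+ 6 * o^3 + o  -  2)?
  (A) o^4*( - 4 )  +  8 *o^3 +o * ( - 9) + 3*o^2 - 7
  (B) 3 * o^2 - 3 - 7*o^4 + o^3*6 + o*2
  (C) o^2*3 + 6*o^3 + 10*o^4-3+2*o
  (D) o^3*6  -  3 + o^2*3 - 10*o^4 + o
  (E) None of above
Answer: E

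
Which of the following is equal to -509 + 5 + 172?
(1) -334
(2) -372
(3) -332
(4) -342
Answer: 3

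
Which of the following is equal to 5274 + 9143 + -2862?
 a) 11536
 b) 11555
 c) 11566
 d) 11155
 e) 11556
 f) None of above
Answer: b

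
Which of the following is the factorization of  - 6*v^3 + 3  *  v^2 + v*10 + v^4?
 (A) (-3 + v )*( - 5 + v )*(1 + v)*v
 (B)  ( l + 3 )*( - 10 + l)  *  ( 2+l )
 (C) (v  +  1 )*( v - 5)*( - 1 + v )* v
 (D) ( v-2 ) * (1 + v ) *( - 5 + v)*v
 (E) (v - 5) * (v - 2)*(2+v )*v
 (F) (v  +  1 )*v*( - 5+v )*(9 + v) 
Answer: D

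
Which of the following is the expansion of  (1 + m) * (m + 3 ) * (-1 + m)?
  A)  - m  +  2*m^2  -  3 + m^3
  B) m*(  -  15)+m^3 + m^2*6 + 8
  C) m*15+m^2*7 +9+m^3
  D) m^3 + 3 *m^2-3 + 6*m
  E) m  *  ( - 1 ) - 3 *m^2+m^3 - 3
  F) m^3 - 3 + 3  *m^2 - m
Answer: F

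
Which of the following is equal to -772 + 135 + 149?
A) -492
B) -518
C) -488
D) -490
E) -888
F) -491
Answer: C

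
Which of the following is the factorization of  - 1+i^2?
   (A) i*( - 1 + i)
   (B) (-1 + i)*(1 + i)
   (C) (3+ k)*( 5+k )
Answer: B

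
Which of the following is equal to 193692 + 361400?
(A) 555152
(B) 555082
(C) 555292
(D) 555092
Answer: D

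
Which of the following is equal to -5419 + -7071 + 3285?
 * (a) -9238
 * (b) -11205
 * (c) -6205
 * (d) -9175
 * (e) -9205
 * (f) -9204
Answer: e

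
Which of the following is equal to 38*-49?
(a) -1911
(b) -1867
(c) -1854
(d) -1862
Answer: d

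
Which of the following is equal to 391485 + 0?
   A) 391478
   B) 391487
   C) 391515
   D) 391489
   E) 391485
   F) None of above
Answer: E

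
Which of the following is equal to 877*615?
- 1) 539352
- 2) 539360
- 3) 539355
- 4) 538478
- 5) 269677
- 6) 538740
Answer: 3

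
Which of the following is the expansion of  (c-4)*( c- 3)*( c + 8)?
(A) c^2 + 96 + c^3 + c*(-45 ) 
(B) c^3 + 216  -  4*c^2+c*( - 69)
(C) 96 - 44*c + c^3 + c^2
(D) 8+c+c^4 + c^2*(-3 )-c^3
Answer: C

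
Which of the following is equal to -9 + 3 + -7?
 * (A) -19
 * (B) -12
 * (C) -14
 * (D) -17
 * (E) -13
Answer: E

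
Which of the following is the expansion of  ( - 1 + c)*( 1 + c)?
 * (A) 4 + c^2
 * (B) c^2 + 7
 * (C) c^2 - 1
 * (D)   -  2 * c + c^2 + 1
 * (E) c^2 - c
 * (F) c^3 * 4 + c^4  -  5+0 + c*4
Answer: C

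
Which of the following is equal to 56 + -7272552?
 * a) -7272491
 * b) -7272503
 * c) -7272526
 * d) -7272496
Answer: d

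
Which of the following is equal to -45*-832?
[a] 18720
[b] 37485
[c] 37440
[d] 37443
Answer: c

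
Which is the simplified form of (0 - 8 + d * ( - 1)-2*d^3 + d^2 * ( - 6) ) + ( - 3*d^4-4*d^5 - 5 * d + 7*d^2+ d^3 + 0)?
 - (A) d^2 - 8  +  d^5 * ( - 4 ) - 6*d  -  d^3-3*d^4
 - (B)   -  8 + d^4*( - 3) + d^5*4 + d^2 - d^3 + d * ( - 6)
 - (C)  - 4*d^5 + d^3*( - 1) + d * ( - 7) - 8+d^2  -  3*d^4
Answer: A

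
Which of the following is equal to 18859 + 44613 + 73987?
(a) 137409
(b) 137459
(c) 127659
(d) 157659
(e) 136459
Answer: b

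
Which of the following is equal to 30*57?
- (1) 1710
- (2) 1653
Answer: 1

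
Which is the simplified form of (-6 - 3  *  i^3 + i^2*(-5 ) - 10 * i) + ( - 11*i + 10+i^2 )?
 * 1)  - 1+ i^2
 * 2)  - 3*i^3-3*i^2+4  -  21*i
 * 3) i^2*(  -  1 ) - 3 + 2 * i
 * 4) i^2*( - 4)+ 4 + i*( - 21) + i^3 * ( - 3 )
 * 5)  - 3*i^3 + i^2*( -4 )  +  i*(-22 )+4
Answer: 4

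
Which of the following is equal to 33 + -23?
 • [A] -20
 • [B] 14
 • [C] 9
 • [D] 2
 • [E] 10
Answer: E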